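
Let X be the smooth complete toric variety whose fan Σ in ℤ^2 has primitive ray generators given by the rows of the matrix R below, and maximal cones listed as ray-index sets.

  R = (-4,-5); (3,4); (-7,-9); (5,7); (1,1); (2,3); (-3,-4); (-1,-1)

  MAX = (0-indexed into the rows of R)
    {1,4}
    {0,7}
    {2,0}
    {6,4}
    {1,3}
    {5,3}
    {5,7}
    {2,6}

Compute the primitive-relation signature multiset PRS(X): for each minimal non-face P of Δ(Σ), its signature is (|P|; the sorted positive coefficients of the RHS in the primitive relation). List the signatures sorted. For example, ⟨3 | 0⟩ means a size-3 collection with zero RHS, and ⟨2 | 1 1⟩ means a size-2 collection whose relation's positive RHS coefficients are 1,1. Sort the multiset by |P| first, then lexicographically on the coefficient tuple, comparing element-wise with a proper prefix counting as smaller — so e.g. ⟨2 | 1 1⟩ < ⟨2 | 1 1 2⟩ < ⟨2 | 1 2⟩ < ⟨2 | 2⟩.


Minimal non-faces — 20 found among 8 rays, 8 max cones:

  P={1,6}:  v_{1} + v_{6} = 0 ; sig = ⟨2 | 0⟩
  P={4,7}:  v_{4} + v_{7} = 0 ; sig = ⟨2 | 0⟩
  P={0,1}:  v_{0} + v_{1} = v_{7} ; sig = ⟨2 | 1⟩
  P={0,4}:  v_{0} + v_{4} = v_{6} ; sig = ⟨2 | 1⟩
  P={0,6}:  v_{0} + v_{6} = v_{2} ; sig = ⟨2 | 1⟩
  P={1,2}:  v_{1} + v_{2} = v_{0} ; sig = ⟨2 | 1⟩
  P={1,5}:  v_{1} + v_{5} = v_{3} ; sig = ⟨2 | 1⟩
  P={1,7}:  v_{1} + v_{7} = v_{5} ; sig = ⟨2 | 1⟩
  P={3,6}:  v_{3} + v_{6} = v_{5} ; sig = ⟨2 | 1⟩
  P={4,5}:  v_{4} + v_{5} = v_{1} ; sig = ⟨2 | 1⟩
  P={5,6}:  v_{5} + v_{6} = v_{7} ; sig = ⟨2 | 1⟩
  P={6,7}:  v_{6} + v_{7} = v_{0} ; sig = ⟨2 | 1⟩
  P={0,3}:  v_{0} + v_{3} = v_{5} + v_{7} ; sig = ⟨2 | 1 1⟩
  P={2,5}:  v_{2} + v_{5} = v_{0} + v_{7} ; sig = ⟨2 | 1 1⟩
  P={0,5}:  v_{0} + v_{5} = 2·v_{7} ; sig = ⟨2 | 2⟩
  P={2,3}:  v_{2} + v_{3} = 2·v_{7} ; sig = ⟨2 | 2⟩
  P={2,4}:  v_{2} + v_{4} = 2·v_{6} ; sig = ⟨2 | 2⟩
  P={2,7}:  v_{2} + v_{7} = 2·v_{0} ; sig = ⟨2 | 2⟩
  P={3,4}:  v_{3} + v_{4} = 2·v_{1} ; sig = ⟨2 | 2⟩
  P={3,7}:  v_{3} + v_{7} = 2·v_{5} ; sig = ⟨2 | 2⟩

Sorted signature multiset PRS(X):
    ⟨2 | 0⟩
    ⟨2 | 0⟩
    ⟨2 | 1⟩
    ⟨2 | 1⟩
    ⟨2 | 1⟩
    ⟨2 | 1⟩
    ⟨2 | 1⟩
    ⟨2 | 1⟩
    ⟨2 | 1⟩
    ⟨2 | 1⟩
    ⟨2 | 1⟩
    ⟨2 | 1⟩
    ⟨2 | 1 1⟩
    ⟨2 | 1 1⟩
    ⟨2 | 2⟩
    ⟨2 | 2⟩
    ⟨2 | 2⟩
    ⟨2 | 2⟩
    ⟨2 | 2⟩
    ⟨2 | 2⟩


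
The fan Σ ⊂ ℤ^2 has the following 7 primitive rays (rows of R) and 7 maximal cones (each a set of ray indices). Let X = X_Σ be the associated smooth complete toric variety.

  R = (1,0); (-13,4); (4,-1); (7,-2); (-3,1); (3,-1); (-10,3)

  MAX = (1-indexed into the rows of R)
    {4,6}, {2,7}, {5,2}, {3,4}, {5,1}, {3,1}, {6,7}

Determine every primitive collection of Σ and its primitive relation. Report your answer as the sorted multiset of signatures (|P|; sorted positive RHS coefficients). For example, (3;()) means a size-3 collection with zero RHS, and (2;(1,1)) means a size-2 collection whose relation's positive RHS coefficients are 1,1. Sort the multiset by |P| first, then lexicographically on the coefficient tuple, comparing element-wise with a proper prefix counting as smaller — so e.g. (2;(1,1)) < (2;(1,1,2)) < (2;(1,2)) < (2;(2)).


Minimal non-faces — 14 found among 7 rays, 7 max cones:

  {5,6}:  v_{5} + v_{6} = 0 ; sig = (2;())
  {1,6}:  v_{1} + v_{6} = v_{3} ; sig = (2;(1))
  {2,6}:  v_{2} + v_{6} = v_{7} ; sig = (2;(1))
  {3,5}:  v_{3} + v_{5} = v_{1} ; sig = (2;(1))
  {3,6}:  v_{3} + v_{6} = v_{4} ; sig = (2;(1))
  {4,5}:  v_{4} + v_{5} = v_{3} ; sig = (2;(1))
  {4,7}:  v_{4} + v_{7} = v_{5} ; sig = (2;(1))
  {5,7}:  v_{5} + v_{7} = v_{2} ; sig = (2;(1))
  {1,4}:  v_{1} + v_{4} = 2·v_{3} ; sig = (2;(2))
  {2,4}:  v_{2} + v_{4} = 2·v_{5} ; sig = (2;(2))
  {3,7}:  v_{3} + v_{7} = 2·v_{5} ; sig = (2;(2))
  {1,7}:  v_{1} + v_{7} = 3·v_{5} ; sig = (2;(3))
  {2,3}:  v_{2} + v_{3} = 3·v_{5} ; sig = (2;(3))
  {1,2}:  v_{1} + v_{2} = 4·v_{5} ; sig = (2;(4))

Signatures (|P|; sorted positive RHS coefficients), sorted:
    (2;())
    (2;(1))
    (2;(1))
    (2;(1))
    (2;(1))
    (2;(1))
    (2;(1))
    (2;(1))
    (2;(2))
    (2;(2))
    (2;(2))
    (2;(3))
    (2;(3))
    (2;(4))


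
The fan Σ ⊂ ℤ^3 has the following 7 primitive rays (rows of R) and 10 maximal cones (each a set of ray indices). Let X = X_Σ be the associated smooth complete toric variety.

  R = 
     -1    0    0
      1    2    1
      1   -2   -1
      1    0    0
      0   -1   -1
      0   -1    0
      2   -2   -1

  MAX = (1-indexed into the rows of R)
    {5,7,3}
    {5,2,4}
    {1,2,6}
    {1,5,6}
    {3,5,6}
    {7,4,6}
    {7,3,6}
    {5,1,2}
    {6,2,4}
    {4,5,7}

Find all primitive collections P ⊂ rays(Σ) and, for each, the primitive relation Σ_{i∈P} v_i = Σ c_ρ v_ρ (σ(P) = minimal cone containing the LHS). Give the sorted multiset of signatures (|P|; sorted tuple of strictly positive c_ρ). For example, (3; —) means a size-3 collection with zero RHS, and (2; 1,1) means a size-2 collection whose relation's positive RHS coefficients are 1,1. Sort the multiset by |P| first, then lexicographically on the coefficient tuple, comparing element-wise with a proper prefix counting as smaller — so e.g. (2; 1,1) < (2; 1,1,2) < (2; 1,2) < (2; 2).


Primitive collections (9):

  P={1,4}:  v_{1} + v_{4} = 0 — sig = (2; —)
  P={1,7}:  v_{1} + v_{7} = v_{3} — sig = (2; 1)
  P={3,4}:  v_{3} + v_{4} = v_{7} — sig = (2; 1)
  P={1,3}:  v_{1} + v_{3} = v_{5} + v_{6} — sig = (2; 1,1)
  P={2,3}:  v_{2} + v_{3} = 2·v_{4} — sig = (2; 2)
  P={2,7}:  v_{2} + v_{7} = 3·v_{4} — sig = (2; 3)
  P={2,5,6}:  v_{2} + v_{5} + v_{6} = v_{4} — sig = (3; 1)
  P={4,5,6}:  v_{4} + v_{5} + v_{6} = v_{3} — sig = (3; 1)
  P={5,6,7}:  v_{5} + v_{6} + v_{7} = 2·v_{3} — sig = (3; 2)

Sorted signature multiset PRS(X):
{ (2; —),  (2; 1) ×2,  (2; 1,1),  (2; 2),  (2; 3),  (3; 1) ×2,  (3; 2) }


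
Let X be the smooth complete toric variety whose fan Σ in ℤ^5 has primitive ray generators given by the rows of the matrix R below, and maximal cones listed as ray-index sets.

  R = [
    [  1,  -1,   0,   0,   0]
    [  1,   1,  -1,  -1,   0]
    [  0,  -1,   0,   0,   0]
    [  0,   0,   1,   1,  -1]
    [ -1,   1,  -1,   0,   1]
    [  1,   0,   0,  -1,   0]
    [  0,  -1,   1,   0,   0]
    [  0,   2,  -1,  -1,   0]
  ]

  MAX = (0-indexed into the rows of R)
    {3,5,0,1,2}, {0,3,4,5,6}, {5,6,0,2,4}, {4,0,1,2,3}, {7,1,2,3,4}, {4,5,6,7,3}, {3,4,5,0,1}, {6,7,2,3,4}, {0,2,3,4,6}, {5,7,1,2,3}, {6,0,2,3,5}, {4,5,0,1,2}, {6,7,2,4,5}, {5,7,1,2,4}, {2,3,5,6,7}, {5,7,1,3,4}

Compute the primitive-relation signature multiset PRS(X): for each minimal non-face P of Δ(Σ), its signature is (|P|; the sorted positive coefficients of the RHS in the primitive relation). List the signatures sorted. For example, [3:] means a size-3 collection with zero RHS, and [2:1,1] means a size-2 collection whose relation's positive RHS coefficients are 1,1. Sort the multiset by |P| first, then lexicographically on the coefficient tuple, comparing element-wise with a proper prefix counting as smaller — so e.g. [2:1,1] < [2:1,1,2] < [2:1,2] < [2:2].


3 minimal non-faces of Δ(Σ) (on 8 rays):

  • {0,7}:  v_{0} + v_{7} = v_{1} ; sig = [2:1]
  • {1,6}:  v_{1} + v_{6} = v_{5} ; sig = [2:1]
  • {2,3,4,5}:  v_{2} + v_{3} + v_{4} + v_{5} = 0 ; sig = [4:]

so the primitive-relation signature multiset is
{ [2:1] ×2,  [4:] }


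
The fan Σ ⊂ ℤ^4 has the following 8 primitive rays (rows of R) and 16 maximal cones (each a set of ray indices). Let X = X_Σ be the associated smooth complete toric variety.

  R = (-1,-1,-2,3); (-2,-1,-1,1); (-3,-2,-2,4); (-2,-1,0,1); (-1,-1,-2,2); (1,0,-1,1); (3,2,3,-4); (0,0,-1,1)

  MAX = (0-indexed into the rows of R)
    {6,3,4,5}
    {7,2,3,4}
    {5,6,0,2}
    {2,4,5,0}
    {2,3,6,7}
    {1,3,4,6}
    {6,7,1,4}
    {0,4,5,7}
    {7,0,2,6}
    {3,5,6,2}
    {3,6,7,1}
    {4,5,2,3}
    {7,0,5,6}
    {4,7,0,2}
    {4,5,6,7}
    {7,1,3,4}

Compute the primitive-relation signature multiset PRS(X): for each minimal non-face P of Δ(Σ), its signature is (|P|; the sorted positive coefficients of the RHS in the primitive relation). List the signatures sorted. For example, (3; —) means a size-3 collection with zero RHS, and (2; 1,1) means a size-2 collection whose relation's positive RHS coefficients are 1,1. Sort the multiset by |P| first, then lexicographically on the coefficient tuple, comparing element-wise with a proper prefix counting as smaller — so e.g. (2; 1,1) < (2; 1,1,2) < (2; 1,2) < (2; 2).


9 collections generate NE(X_Σ); each relation:

  P = {0,3}:  v_{0} + v_{3} = v_{2} — sig = (2; 1)
  P = {1,5}:  v_{1} + v_{5} = v_{4} — sig = (2; 1)
  P = {0,1}:  v_{0} + v_{1} = v_{3} + v_{4} + v_{7} — sig = (2; 1,1,1)
  P = {1,2}:  v_{1} + v_{2} = 2·v_{3} + v_{4} + v_{7} — sig = (2; 1,1,2)
  P = {0,4,6}:  v_{0} + v_{4} + v_{6} = v_{5} — sig = (3; 1)
  P = {3,5,7}:  v_{3} + v_{5} + v_{7} = v_{0} — sig = (3; 1)
  P = {2,4,6}:  v_{2} + v_{4} + v_{6} = v_{3} + v_{5} — sig = (3; 1,1)
  P = {2,5,7}:  v_{2} + v_{5} + v_{7} = 2·v_{0} — sig = (3; 2)
  P = {3,4,6,7}:  v_{3} + v_{4} + v_{6} + v_{7} = 0 — sig = (4; —)

Sorted signature multiset PRS(X):
    (2; 1)
    (2; 1)
    (2; 1,1,1)
    (2; 1,1,2)
    (3; 1)
    (3; 1)
    (3; 1,1)
    (3; 2)
    (4; —)


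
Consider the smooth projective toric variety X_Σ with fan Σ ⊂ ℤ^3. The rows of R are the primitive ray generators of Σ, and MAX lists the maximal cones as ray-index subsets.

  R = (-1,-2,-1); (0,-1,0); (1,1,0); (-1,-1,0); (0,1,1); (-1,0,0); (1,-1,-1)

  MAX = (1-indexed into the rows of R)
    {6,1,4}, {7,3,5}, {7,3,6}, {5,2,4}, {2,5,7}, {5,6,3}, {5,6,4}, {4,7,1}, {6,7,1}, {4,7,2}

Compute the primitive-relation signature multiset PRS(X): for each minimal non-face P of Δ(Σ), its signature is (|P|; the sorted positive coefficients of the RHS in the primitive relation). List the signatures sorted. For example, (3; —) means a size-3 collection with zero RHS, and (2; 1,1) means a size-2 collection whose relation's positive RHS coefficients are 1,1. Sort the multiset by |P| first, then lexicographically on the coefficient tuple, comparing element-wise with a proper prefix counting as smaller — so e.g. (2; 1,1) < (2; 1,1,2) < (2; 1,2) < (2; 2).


9 collections generate NE(X_Σ); each relation:

  {3,4}:  v_{3} + v_{4} = 0  so sig = (2; —)
  {1,5}:  v_{1} + v_{5} = v_{4}  so sig = (2; 1)
  {2,6}:  v_{2} + v_{6} = v_{4}  so sig = (2; 1)
  {1,3}:  v_{1} + v_{3} = v_{6} + v_{7}  so sig = (2; 1,1)
  {2,3}:  v_{2} + v_{3} = v_{5} + v_{7}  so sig = (2; 1,1)
  {1,2}:  v_{1} + v_{2} = 2·v_{4} + v_{7}  so sig = (2; 1,2)
  {5,6,7}:  v_{5} + v_{6} + v_{7} = 0  so sig = (3; —)
  {4,5,7}:  v_{4} + v_{5} + v_{7} = v_{2}  so sig = (3; 1)
  {4,6,7}:  v_{4} + v_{6} + v_{7} = v_{1}  so sig = (3; 1)

Sorted signature multiset PRS(X):
    |P|=2: 6 collections, coeffs (), (1), (1), (1,1), (1,1), (1,2)
    |P|=3: 3 collections, coeffs (), (1), (1)


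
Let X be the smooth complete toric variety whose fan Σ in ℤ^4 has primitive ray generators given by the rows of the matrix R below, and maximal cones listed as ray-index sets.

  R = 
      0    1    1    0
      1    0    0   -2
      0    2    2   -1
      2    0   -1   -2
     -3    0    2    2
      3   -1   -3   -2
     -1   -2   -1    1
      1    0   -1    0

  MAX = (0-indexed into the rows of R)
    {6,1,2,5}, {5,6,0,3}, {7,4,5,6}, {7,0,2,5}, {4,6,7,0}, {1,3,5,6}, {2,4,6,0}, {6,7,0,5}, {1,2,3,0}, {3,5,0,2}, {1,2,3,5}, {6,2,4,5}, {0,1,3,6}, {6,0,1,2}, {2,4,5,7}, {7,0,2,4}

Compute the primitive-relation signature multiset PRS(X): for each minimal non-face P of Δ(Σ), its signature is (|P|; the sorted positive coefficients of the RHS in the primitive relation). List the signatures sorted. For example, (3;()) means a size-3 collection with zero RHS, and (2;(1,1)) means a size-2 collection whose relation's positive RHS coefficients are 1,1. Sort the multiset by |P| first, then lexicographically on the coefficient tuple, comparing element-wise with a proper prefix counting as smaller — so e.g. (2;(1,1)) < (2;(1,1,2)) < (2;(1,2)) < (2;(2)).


|primitive collections| = 9. Relations:

  {1,7}:  v_{1} + v_{7} = v_{3} — sig = (2;(1))
  {3,4}:  v_{3} + v_{4} = v_{2} + v_{6} — sig = (2;(1,1))
  {3,7}:  v_{3} + v_{7} = v_{0} + v_{5} — sig = (2;(1,1))
  {1,4}:  v_{1} + v_{4} = 2·v_{2} + 2·v_{6} — sig = (2;(2,2))
  {0,4,5}:  v_{0} + v_{4} + v_{5} = 0 — sig = (3;())
  {2,6,7}:  v_{2} + v_{6} + v_{7} = 0 — sig = (3;())
  {2,3,6}:  v_{2} + v_{3} + v_{6} = v_{1} — sig = (3;(1))
  {0,1,5}:  v_{0} + v_{1} + v_{5} = 2·v_{3} — sig = (3;(2))
  {0,2,5,6}:  v_{0} + v_{2} + v_{5} + v_{6} = v_{3} — sig = (4;(1))

Signatures (|P|; sorted positive RHS coefficients), sorted:
{ (2;(1)),  (2;(1,1)) ×2,  (2;(2,2)),  (3;()) ×2,  (3;(1)),  (3;(2)),  (4;(1)) }


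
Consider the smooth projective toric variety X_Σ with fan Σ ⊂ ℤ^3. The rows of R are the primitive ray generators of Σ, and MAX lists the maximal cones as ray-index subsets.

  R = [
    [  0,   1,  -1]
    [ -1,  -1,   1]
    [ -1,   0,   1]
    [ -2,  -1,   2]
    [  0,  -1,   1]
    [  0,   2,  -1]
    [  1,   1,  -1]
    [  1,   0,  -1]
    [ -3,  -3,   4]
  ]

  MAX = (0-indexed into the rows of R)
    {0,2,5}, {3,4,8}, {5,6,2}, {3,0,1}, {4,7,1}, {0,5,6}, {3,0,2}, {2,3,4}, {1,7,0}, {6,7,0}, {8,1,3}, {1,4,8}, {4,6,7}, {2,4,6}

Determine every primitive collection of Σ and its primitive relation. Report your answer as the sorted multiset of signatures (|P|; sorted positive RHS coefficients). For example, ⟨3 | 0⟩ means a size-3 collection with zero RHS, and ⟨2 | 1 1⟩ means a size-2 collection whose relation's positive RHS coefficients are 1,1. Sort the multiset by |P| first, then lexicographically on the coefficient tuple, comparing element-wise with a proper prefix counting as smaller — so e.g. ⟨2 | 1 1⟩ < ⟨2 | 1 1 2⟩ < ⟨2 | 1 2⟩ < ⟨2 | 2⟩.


17 collections generate NE(X_Σ); each relation:

  P = {0,4}:  v_{0} + v_{4} = 0  →  sig = ⟨2 | 0⟩
  P = {1,6}:  v_{1} + v_{6} = 0  →  sig = ⟨2 | 0⟩
  P = {2,7}:  v_{2} + v_{7} = 0  →  sig = ⟨2 | 0⟩
  P = {1,2}:  v_{1} + v_{2} = v_{3}  →  sig = ⟨2 | 1⟩
  P = {3,6}:  v_{3} + v_{6} = v_{2}  →  sig = ⟨2 | 1⟩
  P = {3,7}:  v_{3} + v_{7} = v_{1}  →  sig = ⟨2 | 1⟩
  P = {0,8}:  v_{0} + v_{8} = v_{1} + v_{3}  →  sig = ⟨2 | 1 1⟩
  P = {1,5}:  v_{1} + v_{5} = v_{0} + v_{2}  →  sig = ⟨2 | 1 1⟩
  P = {4,5}:  v_{4} + v_{5} = v_{2} + v_{6}  →  sig = ⟨2 | 1 1⟩
  P = {5,7}:  v_{5} + v_{7} = v_{0} + v_{6}  →  sig = ⟨2 | 1 1⟩
  P = {5,8}:  v_{5} + v_{8} = v_{2} + v_{3}  →  sig = ⟨2 | 1 1⟩
  P = {6,8}:  v_{6} + v_{8} = v_{3} + v_{4}  →  sig = ⟨2 | 1 1⟩
  P = {2,8}:  v_{2} + v_{8} = 2·v_{3} + v_{4}  →  sig = ⟨2 | 1 2⟩
  P = {3,5}:  v_{3} + v_{5} = v_{0} + 2·v_{2}  →  sig = ⟨2 | 1 2⟩
  P = {7,8}:  v_{7} + v_{8} = 2·v_{1} + v_{4}  →  sig = ⟨2 | 1 2⟩
  P = {0,2,6}:  v_{0} + v_{2} + v_{6} = v_{5}  →  sig = ⟨3 | 1⟩
  P = {1,3,4}:  v_{1} + v_{3} + v_{4} = v_{8}  →  sig = ⟨3 | 1⟩

Signatures (|P|; sorted positive RHS coefficients), sorted:
{ ⟨2 | 0⟩ ×3,  ⟨2 | 1⟩ ×3,  ⟨2 | 1 1⟩ ×6,  ⟨2 | 1 2⟩ ×3,  ⟨3 | 1⟩ ×2 }


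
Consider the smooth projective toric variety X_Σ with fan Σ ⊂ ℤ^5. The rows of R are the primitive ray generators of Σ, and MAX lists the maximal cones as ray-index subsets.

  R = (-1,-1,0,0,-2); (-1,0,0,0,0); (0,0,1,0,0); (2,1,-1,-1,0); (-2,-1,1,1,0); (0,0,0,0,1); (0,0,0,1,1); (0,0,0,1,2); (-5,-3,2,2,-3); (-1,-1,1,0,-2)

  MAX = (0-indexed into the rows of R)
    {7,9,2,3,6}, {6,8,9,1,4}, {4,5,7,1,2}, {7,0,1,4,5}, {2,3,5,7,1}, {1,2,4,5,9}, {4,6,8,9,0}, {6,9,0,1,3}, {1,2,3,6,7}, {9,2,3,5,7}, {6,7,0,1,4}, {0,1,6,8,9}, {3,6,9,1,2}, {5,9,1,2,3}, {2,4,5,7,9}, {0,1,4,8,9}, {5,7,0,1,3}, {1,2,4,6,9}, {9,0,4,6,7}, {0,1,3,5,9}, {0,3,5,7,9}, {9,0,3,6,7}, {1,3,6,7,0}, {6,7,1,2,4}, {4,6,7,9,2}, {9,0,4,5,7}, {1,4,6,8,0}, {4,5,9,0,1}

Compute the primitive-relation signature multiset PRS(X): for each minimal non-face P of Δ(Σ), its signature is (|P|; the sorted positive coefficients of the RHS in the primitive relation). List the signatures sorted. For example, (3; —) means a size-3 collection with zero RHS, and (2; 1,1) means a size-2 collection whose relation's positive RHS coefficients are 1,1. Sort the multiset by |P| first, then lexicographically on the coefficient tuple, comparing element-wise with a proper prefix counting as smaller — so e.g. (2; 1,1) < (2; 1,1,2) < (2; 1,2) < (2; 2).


Δ(Σ) — 10 vertices, 9 min non-faces:

  • {3,4}:  v_{3} + v_{4} = 0 — sig = (2; —)
  • {0,2}:  v_{0} + v_{2} = v_{9} — sig = (2; 1)
  • {5,6}:  v_{5} + v_{6} = v_{7} — sig = (2; 1)
  • {3,8}:  v_{3} + v_{8} = v_{0} + v_{1} + v_{6} + v_{9} — sig = (2; 1,1,1,1)
  • {2,8}:  v_{2} + v_{8} = v_{1} + v_{4} + v_{6} + 2·v_{9} — sig = (2; 1,1,1,2)
  • {7,8}:  v_{7} + v_{8} = v_{0} + 2·v_{4} + v_{6} — sig = (2; 1,1,2)
  • {5,8}:  v_{5} + v_{8} = v_{0} + 2·v_{4} — sig = (2; 1,2)
  • {1,7,9}:  v_{1} + v_{7} + v_{9} = v_{4} — sig = (3; 1)
  • {0,1,4,6,9}:  v_{0} + v_{1} + v_{4} + v_{6} + v_{9} = v_{8} — sig = (5; 1)

Signatures (|P|; sorted positive RHS coefficients), sorted:
    |P|=2: 7 collections, coeffs (), (1), (1), (1,1,1,1), (1,1,1,2), (1,1,2), (1,2)
    |P|=3: 1 collection, coeffs (1)
    |P|=5: 1 collection, coeffs (1)


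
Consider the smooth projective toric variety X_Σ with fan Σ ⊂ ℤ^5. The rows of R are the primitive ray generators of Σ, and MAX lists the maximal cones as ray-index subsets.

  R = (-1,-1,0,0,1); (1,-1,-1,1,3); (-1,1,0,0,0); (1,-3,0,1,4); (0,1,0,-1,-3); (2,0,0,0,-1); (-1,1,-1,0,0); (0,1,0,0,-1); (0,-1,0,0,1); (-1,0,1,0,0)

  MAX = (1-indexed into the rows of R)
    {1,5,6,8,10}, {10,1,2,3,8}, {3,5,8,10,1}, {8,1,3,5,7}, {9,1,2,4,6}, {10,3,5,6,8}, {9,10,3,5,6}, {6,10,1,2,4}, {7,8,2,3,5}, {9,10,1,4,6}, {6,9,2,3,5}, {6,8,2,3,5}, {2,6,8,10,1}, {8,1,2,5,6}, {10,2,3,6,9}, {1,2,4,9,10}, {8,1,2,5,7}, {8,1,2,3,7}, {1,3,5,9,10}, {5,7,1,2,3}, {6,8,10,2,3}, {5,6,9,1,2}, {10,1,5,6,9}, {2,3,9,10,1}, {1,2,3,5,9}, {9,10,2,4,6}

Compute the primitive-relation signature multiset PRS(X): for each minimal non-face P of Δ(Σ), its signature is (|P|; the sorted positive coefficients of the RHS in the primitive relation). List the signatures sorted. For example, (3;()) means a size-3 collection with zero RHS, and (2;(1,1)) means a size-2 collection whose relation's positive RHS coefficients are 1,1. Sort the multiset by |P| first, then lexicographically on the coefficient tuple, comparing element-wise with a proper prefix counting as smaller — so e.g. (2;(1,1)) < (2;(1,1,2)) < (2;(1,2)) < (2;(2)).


Minimal non-faces — 12 found among 10 rays, 26 max cones:

  {8,9}:  v_{8} + v_{9} = 0  →  sig = (2;())
  {4,7}:  v_{4} + v_{7} = v_{1} + v_{2}  →  sig = (2;(1,1))
  {3,4}:  v_{3} + v_{4} = v_{2} + v_{9} + v_{10}  →  sig = (2;(1,1,1))
  {4,5}:  v_{4} + v_{5} = v_{1} + v_{6} + v_{9}  →  sig = (2;(1,1,1))
  {6,7}:  v_{6} + v_{7} = v_{2} + v_{5} + v_{8}  →  sig = (2;(1,1,1))
  {7,10}:  v_{7} + v_{10} = v_{1} + v_{3} + v_{8}  →  sig = (2;(1,1,1))
  {4,8}:  v_{4} + v_{8} = v_{1} + v_{2} + v_{6} + v_{10}  →  sig = (2;(1,1,1,1))
  {7,9}:  v_{7} + v_{9} = v_{1} + v_{2} + v_{3} + v_{5}  →  sig = (2;(1,1,1,1))
  {1,3,6}:  v_{1} + v_{3} + v_{6} = 0  →  sig = (3;())
  {2,5,10}:  v_{2} + v_{5} + v_{10} = 0  →  sig = (3;())
  {1,2,3,5,8}:  v_{1} + v_{2} + v_{3} + v_{5} + v_{8} = v_{7}  →  sig = (5;(1))
  {1,2,6,9,10}:  v_{1} + v_{2} + v_{6} + v_{9} + v_{10} = v_{4}  →  sig = (5;(1))

Hence PRS(X_Σ) =
    |P|=2: 8 collections, coeffs (), (1,1), (1,1,1), (1,1,1), (1,1,1), (1,1,1), (1,1,1,1), (1,1,1,1)
    |P|=3: 2 collections, coeffs (), ()
    |P|=5: 2 collections, coeffs (1), (1)


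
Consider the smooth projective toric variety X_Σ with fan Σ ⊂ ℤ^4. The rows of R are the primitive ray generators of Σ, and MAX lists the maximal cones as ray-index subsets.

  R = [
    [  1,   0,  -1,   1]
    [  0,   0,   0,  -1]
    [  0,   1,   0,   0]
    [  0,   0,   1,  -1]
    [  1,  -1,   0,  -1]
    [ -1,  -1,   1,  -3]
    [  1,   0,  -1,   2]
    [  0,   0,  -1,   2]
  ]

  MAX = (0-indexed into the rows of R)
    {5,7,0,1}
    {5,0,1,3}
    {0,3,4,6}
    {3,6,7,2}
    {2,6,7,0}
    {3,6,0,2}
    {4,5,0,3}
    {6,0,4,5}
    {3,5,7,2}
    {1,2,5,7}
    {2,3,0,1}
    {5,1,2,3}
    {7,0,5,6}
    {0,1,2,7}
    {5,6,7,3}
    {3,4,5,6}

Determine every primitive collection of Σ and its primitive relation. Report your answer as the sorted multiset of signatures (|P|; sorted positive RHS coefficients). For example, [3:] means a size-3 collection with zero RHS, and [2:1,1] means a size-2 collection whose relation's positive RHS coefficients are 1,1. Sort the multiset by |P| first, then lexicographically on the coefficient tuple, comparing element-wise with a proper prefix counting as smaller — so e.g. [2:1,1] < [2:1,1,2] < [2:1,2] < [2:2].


The 9 primitive collections of Σ (r=8, n=4):

  P={1,6}:  v_{1} + v_{6} = v_{0} — sig = [2:1]
  P={2,4}:  v_{2} + v_{4} = v_{0} + v_{1} + v_{3} — sig = [2:1,1,1]
  P={1,4}:  v_{1} + v_{4} = 2·v_{0} + v_{3} + v_{5} — sig = [2:1,1,2]
  P={4,7}:  v_{4} + v_{7} = v_{5} + 2·v_{6} — sig = [2:1,2]
  P={1,3,7}:  v_{1} + v_{3} + v_{7} = 0 — sig = [3:]
  P={0,3,7}:  v_{0} + v_{3} + v_{7} = v_{6} — sig = [3:1]
  P={2,5,6}:  v_{2} + v_{5} + v_{6} = v_{1} — sig = [3:1]
  P={0,2,5}:  v_{0} + v_{2} + v_{5} = 2·v_{1} — sig = [3:2]
  P={0,3,5,6}:  v_{0} + v_{3} + v_{5} + v_{6} = v_{4} — sig = [4:1]

so the primitive-relation signature multiset is
[[2:1], [2:1,1,1], [2:1,1,2], [2:1,2], [3:], [3:1], [3:1], [3:2], [4:1]]


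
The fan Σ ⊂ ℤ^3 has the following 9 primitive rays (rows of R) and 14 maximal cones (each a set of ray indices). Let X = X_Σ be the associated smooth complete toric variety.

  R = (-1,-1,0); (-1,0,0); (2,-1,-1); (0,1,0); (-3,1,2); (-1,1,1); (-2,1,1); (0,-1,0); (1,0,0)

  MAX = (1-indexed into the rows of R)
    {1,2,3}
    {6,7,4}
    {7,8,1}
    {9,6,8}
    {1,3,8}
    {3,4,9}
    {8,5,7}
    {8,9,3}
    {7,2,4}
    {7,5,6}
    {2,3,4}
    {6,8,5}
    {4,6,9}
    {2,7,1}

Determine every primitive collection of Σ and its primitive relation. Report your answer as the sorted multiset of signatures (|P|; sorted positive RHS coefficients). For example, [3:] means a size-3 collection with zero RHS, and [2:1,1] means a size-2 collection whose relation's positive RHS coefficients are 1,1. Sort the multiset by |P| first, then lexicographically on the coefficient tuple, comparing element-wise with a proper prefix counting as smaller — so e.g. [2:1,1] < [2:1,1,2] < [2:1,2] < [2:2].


Primitive collections (16):

  P={2,9}:  v_{2} + v_{9} = 0 ; sig = [2:]
  P={3,7}:  v_{3} + v_{7} = 0 ; sig = [2:]
  P={4,8}:  v_{4} + v_{8} = 0 ; sig = [2:]
  P={1,4}:  v_{1} + v_{4} = v_{2} ; sig = [2:1]
  P={1,9}:  v_{1} + v_{9} = v_{8} ; sig = [2:1]
  P={2,6}:  v_{2} + v_{6} = v_{7} ; sig = [2:1]
  P={2,8}:  v_{2} + v_{8} = v_{1} ; sig = [2:1]
  P={3,6}:  v_{3} + v_{6} = v_{9} ; sig = [2:1]
  P={7,9}:  v_{7} + v_{9} = v_{6} ; sig = [2:1]
  P={1,6}:  v_{1} + v_{6} = v_{7} + v_{8} ; sig = [2:1,1]
  P={3,5}:  v_{3} + v_{5} = v_{6} + v_{8} ; sig = [2:1,1]
  P={4,5}:  v_{4} + v_{5} = v_{6} + v_{7} ; sig = [2:1,1]
  P={2,5}:  v_{2} + v_{5} = 2·v_{7} + v_{8} ; sig = [2:1,2]
  P={5,9}:  v_{5} + v_{9} = 2·v_{6} + v_{8} ; sig = [2:1,2]
  P={1,5}:  v_{1} + v_{5} = 2·v_{7} + 2·v_{8} ; sig = [2:2,2]
  P={6,7,8}:  v_{6} + v_{7} + v_{8} = v_{5} ; sig = [3:1]

Sorted signature multiset PRS(X):
    [2:]
    [2:]
    [2:]
    [2:1]
    [2:1]
    [2:1]
    [2:1]
    [2:1]
    [2:1]
    [2:1,1]
    [2:1,1]
    [2:1,1]
    [2:1,2]
    [2:1,2]
    [2:2,2]
    [3:1]


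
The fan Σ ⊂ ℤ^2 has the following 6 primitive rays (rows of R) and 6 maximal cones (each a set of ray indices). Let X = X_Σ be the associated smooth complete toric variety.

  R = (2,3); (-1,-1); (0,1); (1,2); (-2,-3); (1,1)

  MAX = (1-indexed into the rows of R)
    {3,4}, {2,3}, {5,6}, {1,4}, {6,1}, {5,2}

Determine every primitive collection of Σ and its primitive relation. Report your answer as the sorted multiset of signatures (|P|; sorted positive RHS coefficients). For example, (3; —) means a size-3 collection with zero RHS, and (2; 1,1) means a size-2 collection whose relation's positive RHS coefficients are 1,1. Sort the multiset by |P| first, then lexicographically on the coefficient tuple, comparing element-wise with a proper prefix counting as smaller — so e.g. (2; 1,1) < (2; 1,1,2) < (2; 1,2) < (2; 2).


|primitive collections| = 9. Relations:

  P={1,5}:  v_{1} + v_{5} = 0  ⟹  sig = (2; —)
  P={2,6}:  v_{2} + v_{6} = 0  ⟹  sig = (2; —)
  P={1,2}:  v_{1} + v_{2} = v_{4}  ⟹  sig = (2; 1)
  P={2,4}:  v_{2} + v_{4} = v_{3}  ⟹  sig = (2; 1)
  P={3,6}:  v_{3} + v_{6} = v_{4}  ⟹  sig = (2; 1)
  P={4,5}:  v_{4} + v_{5} = v_{2}  ⟹  sig = (2; 1)
  P={4,6}:  v_{4} + v_{6} = v_{1}  ⟹  sig = (2; 1)
  P={1,3}:  v_{1} + v_{3} = 2·v_{4}  ⟹  sig = (2; 2)
  P={3,5}:  v_{3} + v_{5} = 2·v_{2}  ⟹  sig = (2; 2)

Hence PRS(X_Σ) =
    |P|=2: 9 collections, coeffs (), (), (1), (1), (1), (1), (1), (2), (2)


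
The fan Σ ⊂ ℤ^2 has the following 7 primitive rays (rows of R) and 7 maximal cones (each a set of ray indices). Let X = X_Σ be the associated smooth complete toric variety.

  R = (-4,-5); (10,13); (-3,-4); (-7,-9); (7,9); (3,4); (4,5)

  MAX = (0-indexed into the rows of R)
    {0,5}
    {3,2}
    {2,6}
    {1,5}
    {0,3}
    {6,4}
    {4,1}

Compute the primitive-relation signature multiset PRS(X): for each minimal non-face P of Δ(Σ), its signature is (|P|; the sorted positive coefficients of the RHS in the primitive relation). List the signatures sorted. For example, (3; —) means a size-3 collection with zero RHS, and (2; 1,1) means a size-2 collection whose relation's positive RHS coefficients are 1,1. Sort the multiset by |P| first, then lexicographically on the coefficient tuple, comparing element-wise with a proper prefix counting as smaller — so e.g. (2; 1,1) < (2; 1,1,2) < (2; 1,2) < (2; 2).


Σ has 14 primitive collections:

  P = {0,6}:  v_{0} + v_{6} = 0 — sig = (2; —)
  P = {2,5}:  v_{2} + v_{5} = 0 — sig = (2; —)
  P = {3,4}:  v_{3} + v_{4} = 0 — sig = (2; —)
  P = {0,2}:  v_{0} + v_{2} = v_{3} — sig = (2; 1)
  P = {0,4}:  v_{0} + v_{4} = v_{5} — sig = (2; 1)
  P = {1,2}:  v_{1} + v_{2} = v_{4} — sig = (2; 1)
  P = {1,3}:  v_{1} + v_{3} = v_{5} — sig = (2; 1)
  P = {2,4}:  v_{2} + v_{4} = v_{6} — sig = (2; 1)
  P = {3,5}:  v_{3} + v_{5} = v_{0} — sig = (2; 1)
  P = {3,6}:  v_{3} + v_{6} = v_{2} — sig = (2; 1)
  P = {4,5}:  v_{4} + v_{5} = v_{1} — sig = (2; 1)
  P = {5,6}:  v_{5} + v_{6} = v_{4} — sig = (2; 1)
  P = {0,1}:  v_{0} + v_{1} = 2·v_{5} — sig = (2; 2)
  P = {1,6}:  v_{1} + v_{6} = 2·v_{4} — sig = (2; 2)

Sorted signature multiset PRS(X):
[(2; —), (2; —), (2; —), (2; 1), (2; 1), (2; 1), (2; 1), (2; 1), (2; 1), (2; 1), (2; 1), (2; 1), (2; 2), (2; 2)]


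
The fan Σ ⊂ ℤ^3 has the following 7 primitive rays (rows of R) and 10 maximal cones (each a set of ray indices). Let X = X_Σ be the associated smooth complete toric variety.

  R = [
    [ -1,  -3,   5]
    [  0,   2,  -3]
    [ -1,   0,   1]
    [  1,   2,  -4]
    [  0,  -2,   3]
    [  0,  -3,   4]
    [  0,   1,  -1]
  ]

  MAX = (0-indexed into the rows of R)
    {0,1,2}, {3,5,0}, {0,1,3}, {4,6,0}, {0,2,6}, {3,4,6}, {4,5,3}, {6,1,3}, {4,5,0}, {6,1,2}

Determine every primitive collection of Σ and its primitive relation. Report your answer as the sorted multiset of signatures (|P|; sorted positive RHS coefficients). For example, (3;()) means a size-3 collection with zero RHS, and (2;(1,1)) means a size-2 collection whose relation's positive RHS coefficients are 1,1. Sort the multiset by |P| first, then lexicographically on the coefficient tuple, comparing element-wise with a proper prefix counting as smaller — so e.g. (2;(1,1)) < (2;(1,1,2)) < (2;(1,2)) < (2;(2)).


The 9 primitive collections of Σ (r=7, n=3):

  P = {1,4}:  v_{1} + v_{4} = 0 — sig = (2;())
  P = {2,3}:  v_{2} + v_{3} = v_{1} — sig = (2;(1))
  P = {2,5}:  v_{2} + v_{5} = v_{0} — sig = (2;(1))
  P = {5,6}:  v_{5} + v_{6} = v_{4} — sig = (2;(1))
  P = {1,5}:  v_{1} + v_{5} = v_{0} + v_{3} — sig = (2;(1,1))
  P = {2,4}:  v_{2} + v_{4} = v_{0} + v_{6} — sig = (2;(1,1))
  P = {0,3,6}:  v_{0} + v_{3} + v_{6} = 0 — sig = (3;())
  P = {0,1,6}:  v_{0} + v_{1} + v_{6} = v_{2} — sig = (3;(1))
  P = {0,3,4}:  v_{0} + v_{3} + v_{4} = v_{5} — sig = (3;(1))

Sorted signature multiset PRS(X):
{ (2;()),  (2;(1)) ×3,  (2;(1,1)) ×2,  (3;()),  (3;(1)) ×2 }


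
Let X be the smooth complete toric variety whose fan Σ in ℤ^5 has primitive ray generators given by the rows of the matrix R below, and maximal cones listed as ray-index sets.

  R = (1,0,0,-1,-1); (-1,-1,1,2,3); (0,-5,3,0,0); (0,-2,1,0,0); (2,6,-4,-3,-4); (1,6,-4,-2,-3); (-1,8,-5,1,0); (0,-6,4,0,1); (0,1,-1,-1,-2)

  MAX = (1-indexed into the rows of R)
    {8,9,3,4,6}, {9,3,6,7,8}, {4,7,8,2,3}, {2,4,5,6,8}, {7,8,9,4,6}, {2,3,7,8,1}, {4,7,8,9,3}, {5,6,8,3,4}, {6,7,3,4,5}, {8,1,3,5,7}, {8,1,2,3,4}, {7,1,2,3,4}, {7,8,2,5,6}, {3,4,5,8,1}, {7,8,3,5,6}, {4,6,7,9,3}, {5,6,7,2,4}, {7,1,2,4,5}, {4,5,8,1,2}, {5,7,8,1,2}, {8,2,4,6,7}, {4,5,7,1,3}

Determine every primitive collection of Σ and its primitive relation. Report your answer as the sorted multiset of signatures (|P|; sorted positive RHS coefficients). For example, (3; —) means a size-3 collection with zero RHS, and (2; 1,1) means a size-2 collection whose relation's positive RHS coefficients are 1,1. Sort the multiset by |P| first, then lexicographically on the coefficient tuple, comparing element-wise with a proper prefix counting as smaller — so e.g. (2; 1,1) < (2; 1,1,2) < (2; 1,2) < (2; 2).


|primitive collections| = 9. Relations:

  • {1,6}:  v_{1} + v_{6} = v_{5}  so sig = (2; 1)
  • {1,9}:  v_{1} + v_{9} = v_{3} + v_{6}  so sig = (2; 1,1)
  • {2,9}:  v_{2} + v_{9} = v_{4} + v_{7} + v_{8}  so sig = (2; 1,1,1)
  • {5,9}:  v_{5} + v_{9} = v_{3} + 2·v_{6}  so sig = (2; 1,2)
  • {2,3,6}:  v_{2} + v_{3} + v_{6} = 0  so sig = (3; —)
  • {2,3,5}:  v_{2} + v_{3} + v_{5} = v_{1}  so sig = (3; 1)
  • {1,4,7,8}:  v_{1} + v_{4} + v_{7} + v_{8} = 0  so sig = (4; —)
  • {4,5,7,8}:  v_{4} + v_{5} + v_{7} + v_{8} = v_{6}  so sig = (4; 1)
  • {3,4,6,7,8}:  v_{3} + v_{4} + v_{6} + v_{7} + v_{8} = v_{9}  so sig = (5; 1)

Hence PRS(X_Σ) =
    (2; 1)
    (2; 1,1)
    (2; 1,1,1)
    (2; 1,2)
    (3; —)
    (3; 1)
    (4; —)
    (4; 1)
    (5; 1)


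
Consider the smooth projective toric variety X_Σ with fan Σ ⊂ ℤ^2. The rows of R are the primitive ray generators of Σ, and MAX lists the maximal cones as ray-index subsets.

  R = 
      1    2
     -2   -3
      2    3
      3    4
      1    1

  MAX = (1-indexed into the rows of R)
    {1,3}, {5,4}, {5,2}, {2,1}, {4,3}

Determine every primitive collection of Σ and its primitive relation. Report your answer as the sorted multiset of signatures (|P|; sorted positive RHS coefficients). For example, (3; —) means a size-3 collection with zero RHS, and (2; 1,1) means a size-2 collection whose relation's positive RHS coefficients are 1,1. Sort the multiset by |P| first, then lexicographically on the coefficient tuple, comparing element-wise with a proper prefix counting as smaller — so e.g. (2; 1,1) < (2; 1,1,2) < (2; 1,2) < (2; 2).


5 minimal non-faces of Δ(Σ) (on 5 rays):

  P={2,3}:  v_{2} + v_{3} = 0  ⇒ sig = (2; —)
  P={1,5}:  v_{1} + v_{5} = v_{3}  ⇒ sig = (2; 1)
  P={2,4}:  v_{2} + v_{4} = v_{5}  ⇒ sig = (2; 1)
  P={3,5}:  v_{3} + v_{5} = v_{4}  ⇒ sig = (2; 1)
  P={1,4}:  v_{1} + v_{4} = 2·v_{3}  ⇒ sig = (2; 2)

Hence PRS(X_Σ) =
    (2; —)
    (2; 1)
    (2; 1)
    (2; 1)
    (2; 2)


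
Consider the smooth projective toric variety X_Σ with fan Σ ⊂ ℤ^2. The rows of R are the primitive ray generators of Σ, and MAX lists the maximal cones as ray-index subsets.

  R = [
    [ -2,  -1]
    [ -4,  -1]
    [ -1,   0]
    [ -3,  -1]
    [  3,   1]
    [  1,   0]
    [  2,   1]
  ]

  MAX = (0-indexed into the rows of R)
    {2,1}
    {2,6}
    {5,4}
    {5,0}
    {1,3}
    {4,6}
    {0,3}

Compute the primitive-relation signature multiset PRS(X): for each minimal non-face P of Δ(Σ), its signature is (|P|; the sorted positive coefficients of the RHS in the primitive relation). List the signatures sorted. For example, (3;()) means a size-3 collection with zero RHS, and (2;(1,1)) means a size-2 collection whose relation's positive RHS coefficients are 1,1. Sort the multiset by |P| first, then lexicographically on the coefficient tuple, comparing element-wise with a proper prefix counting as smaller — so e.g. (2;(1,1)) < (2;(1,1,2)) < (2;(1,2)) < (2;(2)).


Minimal non-faces — 14 found among 7 rays, 7 max cones:

  • {0,6}:  v_{0} + v_{6} = 0  ⟹  sig = (2;())
  • {2,5}:  v_{2} + v_{5} = 0  ⟹  sig = (2;())
  • {3,4}:  v_{3} + v_{4} = 0  ⟹  sig = (2;())
  • {0,2}:  v_{0} + v_{2} = v_{3}  ⟹  sig = (2;(1))
  • {0,4}:  v_{0} + v_{4} = v_{5}  ⟹  sig = (2;(1))
  • {1,4}:  v_{1} + v_{4} = v_{2}  ⟹  sig = (2;(1))
  • {1,5}:  v_{1} + v_{5} = v_{3}  ⟹  sig = (2;(1))
  • {2,3}:  v_{2} + v_{3} = v_{1}  ⟹  sig = (2;(1))
  • {2,4}:  v_{2} + v_{4} = v_{6}  ⟹  sig = (2;(1))
  • {3,5}:  v_{3} + v_{5} = v_{0}  ⟹  sig = (2;(1))
  • {3,6}:  v_{3} + v_{6} = v_{2}  ⟹  sig = (2;(1))
  • {5,6}:  v_{5} + v_{6} = v_{4}  ⟹  sig = (2;(1))
  • {0,1}:  v_{0} + v_{1} = 2·v_{3}  ⟹  sig = (2;(2))
  • {1,6}:  v_{1} + v_{6} = 2·v_{2}  ⟹  sig = (2;(2))

so the primitive-relation signature multiset is
    (2;())
    (2;())
    (2;())
    (2;(1))
    (2;(1))
    (2;(1))
    (2;(1))
    (2;(1))
    (2;(1))
    (2;(1))
    (2;(1))
    (2;(1))
    (2;(2))
    (2;(2))


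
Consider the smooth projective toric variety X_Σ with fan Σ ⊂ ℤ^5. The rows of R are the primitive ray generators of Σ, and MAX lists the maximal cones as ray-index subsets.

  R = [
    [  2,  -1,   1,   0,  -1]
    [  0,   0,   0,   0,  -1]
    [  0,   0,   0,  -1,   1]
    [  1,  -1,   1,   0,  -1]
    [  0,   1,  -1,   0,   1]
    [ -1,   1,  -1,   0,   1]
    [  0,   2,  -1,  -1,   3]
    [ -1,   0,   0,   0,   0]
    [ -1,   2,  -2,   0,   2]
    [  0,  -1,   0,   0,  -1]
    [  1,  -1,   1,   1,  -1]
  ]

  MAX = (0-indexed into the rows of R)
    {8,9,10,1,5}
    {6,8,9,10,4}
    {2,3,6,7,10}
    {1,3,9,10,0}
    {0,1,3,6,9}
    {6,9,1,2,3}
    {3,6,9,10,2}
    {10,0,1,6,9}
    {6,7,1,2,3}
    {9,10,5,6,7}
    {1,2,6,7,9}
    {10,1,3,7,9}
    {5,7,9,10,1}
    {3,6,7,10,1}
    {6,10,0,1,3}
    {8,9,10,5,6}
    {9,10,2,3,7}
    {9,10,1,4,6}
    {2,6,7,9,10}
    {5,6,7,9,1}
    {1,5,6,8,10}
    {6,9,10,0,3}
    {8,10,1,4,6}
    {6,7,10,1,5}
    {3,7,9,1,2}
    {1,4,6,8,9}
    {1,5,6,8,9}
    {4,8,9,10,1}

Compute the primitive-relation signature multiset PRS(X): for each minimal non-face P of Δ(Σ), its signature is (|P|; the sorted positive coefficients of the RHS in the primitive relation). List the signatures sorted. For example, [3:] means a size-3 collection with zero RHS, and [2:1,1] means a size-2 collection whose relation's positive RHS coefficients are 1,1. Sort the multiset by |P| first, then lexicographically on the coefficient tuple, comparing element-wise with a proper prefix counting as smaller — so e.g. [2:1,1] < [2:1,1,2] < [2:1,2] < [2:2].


Primitive collections (20):

  {3,5}:  v_{3} + v_{5} = 0  so sig = [2:]
  {0,7}:  v_{0} + v_{7} = v_{3}  so sig = [2:1]
  {3,8}:  v_{3} + v_{8} = v_{4}  so sig = [2:1]
  {4,5}:  v_{4} + v_{5} = v_{8}  so sig = [2:1]
  {4,7}:  v_{4} + v_{7} = v_{5}  so sig = [2:1]
  {2,4}:  v_{2} + v_{4} = v_{6} + v_{9}  so sig = [2:1,1]
  {2,5}:  v_{2} + v_{5} = v_{6} + v_{7} + v_{9}  so sig = [2:1,1,1]
  {2,8}:  v_{2} + v_{8} = v_{5} + v_{6} + v_{9}  so sig = [2:1,1,1]
  {0,5}:  v_{0} + v_{5} = v_{1} + v_{6} + v_{9} + v_{10}  so sig = [2:1,1,1,1]
  {3,4}:  v_{3} + v_{4} = v_{1} + v_{6} + v_{9} + v_{10}  so sig = [2:1,1,1,1]
  {0,8}:  v_{0} + v_{8} = v_{1} + v_{4} + v_{6} + v_{9} + v_{10}  so sig = [2:1,1,1,1,1]
  {0,2}:  v_{0} + v_{2} = 2·v_{3} + v_{6} + v_{9}  so sig = [2:1,1,2]
  {7,8}:  v_{7} + v_{8} = 2·v_{5}  so sig = [2:2]
  {0,4}:  v_{0} + v_{4} = 2·v_{1} + 2·v_{6} + 2·v_{9} + 2·v_{10}  so sig = [2:2,2,2,2]
  {1,2,10}:  v_{1} + v_{2} + v_{10} = v_{3}  so sig = [3:1]
  {3,6,7,9}:  v_{3} + v_{6} + v_{7} + v_{9} = v_{2}  so sig = [4:1]
  {1,6,7,9,10}:  v_{1} + v_{6} + v_{7} + v_{9} + v_{10} = 0  so sig = [5:]
  {1,3,6,9,10}:  v_{1} + v_{3} + v_{6} + v_{9} + v_{10} = v_{0}  so sig = [5:1]
  {1,5,6,9,10}:  v_{1} + v_{5} + v_{6} + v_{9} + v_{10} = v_{4}  so sig = [5:1]
  {1,6,8,9,10}:  v_{1} + v_{6} + v_{8} + v_{9} + v_{10} = 2·v_{4}  so sig = [5:2]

Hence PRS(X_Σ) =
    |P|=2: 14 collections, coeffs (), (1), (1), (1), (1), (1,1), (1,1,1), (1,1,1), (1,1,1,1), (1,1,1,1), (1,1,1,1,1), (1,1,2), (2), (2,2,2,2)
    |P|=3: 1 collection, coeffs (1)
    |P|=4: 1 collection, coeffs (1)
    |P|=5: 4 collections, coeffs (), (1), (1), (2)


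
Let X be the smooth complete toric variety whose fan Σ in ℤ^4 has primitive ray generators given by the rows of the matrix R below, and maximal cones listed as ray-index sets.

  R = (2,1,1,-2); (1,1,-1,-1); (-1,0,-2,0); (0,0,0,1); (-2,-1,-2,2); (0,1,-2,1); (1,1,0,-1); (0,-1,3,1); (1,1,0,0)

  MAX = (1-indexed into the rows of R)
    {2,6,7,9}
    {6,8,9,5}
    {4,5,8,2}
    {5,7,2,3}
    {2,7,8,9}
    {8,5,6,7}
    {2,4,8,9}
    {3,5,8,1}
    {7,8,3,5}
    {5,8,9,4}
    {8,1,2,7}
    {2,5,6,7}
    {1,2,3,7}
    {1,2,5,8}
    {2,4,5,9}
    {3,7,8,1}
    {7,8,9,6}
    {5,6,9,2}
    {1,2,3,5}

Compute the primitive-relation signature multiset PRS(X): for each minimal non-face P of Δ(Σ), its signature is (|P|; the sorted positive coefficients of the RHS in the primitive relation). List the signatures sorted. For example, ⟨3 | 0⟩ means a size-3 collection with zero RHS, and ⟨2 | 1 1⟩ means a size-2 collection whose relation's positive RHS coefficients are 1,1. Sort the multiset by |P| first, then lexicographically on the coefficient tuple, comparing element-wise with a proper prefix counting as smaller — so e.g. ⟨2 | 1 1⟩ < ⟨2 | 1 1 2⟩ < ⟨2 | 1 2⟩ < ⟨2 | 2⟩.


14 minimal non-faces of Δ(Σ) (on 9 rays):

  P = {4,7}:  v_{4} + v_{7} = v_{9}  so sig = ⟨2 | 1⟩
  P = {1,6}:  v_{1} + v_{6} = v_{2} + v_{9}  so sig = ⟨2 | 1 1⟩
  P = {3,4}:  v_{3} + v_{4} = v_{5} + v_{7}  so sig = ⟨2 | 1 1⟩
  P = {1,9}:  v_{1} + v_{9} = 2·v_{2} + v_{7} + v_{8}  so sig = ⟨2 | 1 1 2⟩
  P = {1,4}:  v_{1} + v_{4} = 2·v_{2} + v_{8}  so sig = ⟨2 | 1 2⟩
  P = {3,9}:  v_{3} + v_{9} = v_{5} + 2·v_{7}  so sig = ⟨2 | 1 2⟩
  P = {4,6}:  v_{4} + v_{6} = v_{5} + 2·v_{9}  so sig = ⟨2 | 1 2⟩
  P = {3,6}:  v_{3} + v_{6} = 2·v_{5} + 3·v_{7}  so sig = ⟨2 | 2 3⟩
  P = {2,3,8}:  v_{2} + v_{3} + v_{8} = 0  so sig = ⟨3 | 0⟩
  P = {1,5,7}:  v_{1} + v_{5} + v_{7} = v_{2}  so sig = ⟨3 | 1⟩
  P = {5,7,9}:  v_{5} + v_{7} + v_{9} = v_{6}  so sig = ⟨3 | 1⟩
  P = {2,6,8}:  v_{2} + v_{6} + v_{8} = v_{4} + v_{9}  so sig = ⟨3 | 1 1⟩
  P = {2,5,7,8}:  v_{2} + v_{5} + v_{7} + v_{8} = v_{4}  so sig = ⟨4 | 1⟩
  P = {2,5,8,9}:  v_{2} + v_{5} + v_{8} + v_{9} = 2·v_{4}  so sig = ⟨4 | 2⟩

Sorted signature multiset PRS(X):
    |P|=2: 8 collections, coeffs (1), (1,1), (1,1), (1,1,2), (1,2), (1,2), (1,2), (2,3)
    |P|=3: 4 collections, coeffs (), (1), (1), (1,1)
    |P|=4: 2 collections, coeffs (1), (2)


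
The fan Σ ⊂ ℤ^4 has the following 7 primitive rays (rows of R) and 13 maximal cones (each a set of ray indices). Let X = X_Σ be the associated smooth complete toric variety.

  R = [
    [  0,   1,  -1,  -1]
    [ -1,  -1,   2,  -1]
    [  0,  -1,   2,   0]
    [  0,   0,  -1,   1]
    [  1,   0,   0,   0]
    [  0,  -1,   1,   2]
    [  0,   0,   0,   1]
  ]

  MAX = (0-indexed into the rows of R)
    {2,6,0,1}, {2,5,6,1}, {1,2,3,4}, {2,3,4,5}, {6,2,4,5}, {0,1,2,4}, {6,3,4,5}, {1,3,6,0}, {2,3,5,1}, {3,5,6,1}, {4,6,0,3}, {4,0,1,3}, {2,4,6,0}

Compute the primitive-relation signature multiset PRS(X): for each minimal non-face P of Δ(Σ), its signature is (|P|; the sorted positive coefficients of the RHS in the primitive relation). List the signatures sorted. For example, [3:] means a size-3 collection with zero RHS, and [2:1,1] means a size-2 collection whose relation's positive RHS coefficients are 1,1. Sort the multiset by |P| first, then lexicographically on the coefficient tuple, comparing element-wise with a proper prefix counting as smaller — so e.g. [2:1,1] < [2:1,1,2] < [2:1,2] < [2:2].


Primitive collections (5):

  P = {0,5}:  v_{0} + v_{5} = v_{6} — sig = [2:1]
  P = {0,2,3}:  v_{0} + v_{2} + v_{3} = 0 — sig = [3:]
  P = {1,4,6}:  v_{1} + v_{4} + v_{6} = v_{2} — sig = [3:1]
  P = {2,3,6}:  v_{2} + v_{3} + v_{6} = v_{5} — sig = [3:1]
  P = {1,4,5}:  v_{1} + v_{4} + v_{5} = 2·v_{2} + v_{3} — sig = [3:1,2]

Hence PRS(X_Σ) =
    |P|=2: 1 collection, coeffs (1)
    |P|=3: 4 collections, coeffs (), (1), (1), (1,2)
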